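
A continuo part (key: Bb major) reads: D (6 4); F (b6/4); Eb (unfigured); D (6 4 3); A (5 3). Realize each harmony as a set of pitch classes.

D (6/4): D, G, Bb.
F (b6/4): F, Bb, Db.
Eb (5/3): Eb, G, Bb.
D (6/4/3): D, F, G, Bb.
A (5/3): A, C, Eb.

D, G, Bb | F, Bb, Db | Eb, G, Bb | D, F, G, Bb | A, C, Eb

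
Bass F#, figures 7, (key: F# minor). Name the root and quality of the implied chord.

The figures 7 indicate a seventh chord in root position.
In root position the bass is the root, so the root is F#.
The chord tones are F#, A, C#, E, giving F# minor seventh.

F# minor seventh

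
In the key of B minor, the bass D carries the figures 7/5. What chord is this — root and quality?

D major seventh

The figures 7/5 indicate a seventh chord in root position.
In root position the bass is the root, so the root is D.
The chord tones are D, F#, A, C#, giving D major seventh.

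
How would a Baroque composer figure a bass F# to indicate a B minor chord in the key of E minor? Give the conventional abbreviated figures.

F# is the fifth of B minor, so the chord is in second inversion.
A triad in second inversion is figured 6/4, conventionally abbreviated 6/4.

6/4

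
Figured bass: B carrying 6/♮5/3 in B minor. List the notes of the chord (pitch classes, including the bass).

B, D, F, G

A third above B in this key is D.
A fifth above B in this key is F#, made natural (F) by the ♮ figure.
A sixth above B in this key is G.
Together with the bass B, this spells G dominant seventh in first inversion.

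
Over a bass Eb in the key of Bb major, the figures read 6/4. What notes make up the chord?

Eb, A, C

A fourth above Eb in this key is A.
A sixth above Eb in this key is C.
Together with the bass Eb, this spells A diminished in second inversion.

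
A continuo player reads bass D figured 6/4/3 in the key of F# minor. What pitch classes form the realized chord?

D, F#, G#, B

A third above D in this key is F#.
A fourth above D in this key is G#.
A sixth above D in this key is B.
Together with the bass D, this spells G# half-diminished seventh in second inversion.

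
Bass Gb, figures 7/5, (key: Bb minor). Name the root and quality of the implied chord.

Gb major seventh

The figures 7/5 indicate a seventh chord in root position.
In root position the bass is the root, so the root is Gb.
The chord tones are Gb, Bb, Db, F, giving Gb major seventh.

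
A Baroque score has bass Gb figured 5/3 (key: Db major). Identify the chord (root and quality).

The figures 5/3 indicate a triad in root position.
In root position the bass is the root, so the root is Gb.
The chord tones are Gb, Bb, Db, giving Gb major.

Gb major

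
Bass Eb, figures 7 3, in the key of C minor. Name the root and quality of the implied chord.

Eb major seventh

The figures 7 3 indicate a seventh chord in root position.
In root position the bass is the root, so the root is Eb.
The chord tones are Eb, G, Bb, D, giving Eb major seventh.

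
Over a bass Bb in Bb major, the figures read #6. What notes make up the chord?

Bb, D, G#

The written figures #6 are shorthand for 6/3: the 3 is implied.
A third above Bb in this key is D.
A sixth above Bb in this key is G, raised to G# by the sharp.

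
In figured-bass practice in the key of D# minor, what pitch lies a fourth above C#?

F#

Counting 3 letter steps above C# lands on F; in D# minor, that letter is F#.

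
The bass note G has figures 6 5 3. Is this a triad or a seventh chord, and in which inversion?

Intervals of 6/5/3 above the bass form a seventh chord; the bass is the third, so this is first inversion.

seventh chord, first inversion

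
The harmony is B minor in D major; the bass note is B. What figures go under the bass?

no figures

B is the root of B minor, so the chord is in root position.
A triad in root position is figured 5/3, conventionally abbreviated (no figures — root-position triad).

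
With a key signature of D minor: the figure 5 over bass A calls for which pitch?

Counting 4 letter steps above A lands on E; in D minor, that letter is E.

E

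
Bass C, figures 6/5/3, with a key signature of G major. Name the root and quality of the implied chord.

The figures 6/5/3 indicate a seventh chord in first inversion.
In first inversion the root lies a sixth above the bass: a sixth above C in G major is A.
The chord tones are C, E, G, A, giving A minor seventh.

A minor seventh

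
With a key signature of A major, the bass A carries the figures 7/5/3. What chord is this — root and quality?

A major seventh

The figures 7/5/3 indicate a seventh chord in root position.
In root position the bass is the root, so the root is A.
The chord tones are A, C#, E, G#, giving A major seventh.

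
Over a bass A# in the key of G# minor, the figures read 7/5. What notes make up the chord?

The written figures 7/5 are shorthand for 7/5/3: the 3 is implied.
A third above A# in this key is C#.
A fifth above A# in this key is E.
A seventh above A# in this key is G#.
Together with the bass A#, this spells A# half-diminished seventh in root position.

A#, C#, E, G#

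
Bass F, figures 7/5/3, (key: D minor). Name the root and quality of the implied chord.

F major seventh

The figures 7/5/3 indicate a seventh chord in root position.
In root position the bass is the root, so the root is F.
The chord tones are F, A, C, E, giving F major seventh.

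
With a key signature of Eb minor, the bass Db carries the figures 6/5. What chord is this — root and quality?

Bb minor seventh

The figures 6/5 indicate a seventh chord in first inversion.
In first inversion the root lies a sixth above the bass: a sixth above Db in Eb minor is Bb.
The chord tones are Db, F, Ab, Bb, giving Bb minor seventh.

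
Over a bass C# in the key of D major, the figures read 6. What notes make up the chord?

C#, E, A

The written figures 6 are shorthand for 6/3: the 3 is implied.
A third above C# in this key is E.
A sixth above C# in this key is A.
Together with the bass C#, this spells A major in first inversion.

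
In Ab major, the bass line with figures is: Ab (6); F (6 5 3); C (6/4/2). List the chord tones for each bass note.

Ab, C, F | F, Ab, C, Db | C, Db, F, Ab

Ab (6/3): Ab, C, F.
F (6/5/3): F, Ab, C, Db.
C (6/4/2): C, Db, F, Ab.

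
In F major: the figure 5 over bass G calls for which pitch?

D

Counting 4 letter steps above G lands on D; in F major, that letter is D.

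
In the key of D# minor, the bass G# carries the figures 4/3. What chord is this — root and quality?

C# dominant seventh

The figures 4/3 indicate a seventh chord in second inversion.
In second inversion the root lies a fourth above the bass: a fourth above G# in D# minor is C#.
The chord tones are G#, B, C#, E#, giving C# dominant seventh.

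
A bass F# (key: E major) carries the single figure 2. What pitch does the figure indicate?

Counting 1 letter step above F# lands on G; in E major, that letter is G#.

G#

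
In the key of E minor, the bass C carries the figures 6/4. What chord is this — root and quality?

The figures 6/4 indicate a triad in second inversion.
In second inversion the root lies a fourth above the bass: a fourth above C in E minor is F#.
The chord tones are C, F#, A, giving F# diminished.

F# diminished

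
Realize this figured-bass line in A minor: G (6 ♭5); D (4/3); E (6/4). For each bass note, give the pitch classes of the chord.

G (6/b5/3): G, B, Db, E.
D (6/4/3): D, F, G, B.
E (6/4): E, A, C.

G, B, Db, E | D, F, G, B | E, A, C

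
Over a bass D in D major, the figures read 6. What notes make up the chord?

The written figures 6 are shorthand for 6/3: the 3 is implied.
A third above D in this key is F#.
A sixth above D in this key is B.
Together with the bass D, this spells B minor in first inversion.

D, F#, B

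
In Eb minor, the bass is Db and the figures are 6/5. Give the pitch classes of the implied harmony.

Db, F, Ab, Bb

The written figures 6/5 are shorthand for 6/5/3: the 3 is implied.
A third above Db in this key is F.
A fifth above Db in this key is Ab.
A sixth above Db in this key is Bb.
Together with the bass Db, this spells Bb minor seventh in first inversion.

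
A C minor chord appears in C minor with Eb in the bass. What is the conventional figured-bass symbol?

6

Eb is the third of C minor, so the chord is in first inversion.
A triad in first inversion is figured 6/3, conventionally abbreviated 6.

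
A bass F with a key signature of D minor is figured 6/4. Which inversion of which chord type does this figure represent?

triad, second inversion

Intervals of 6/4 above the bass form a triad; the bass is the fifth, so this is second inversion.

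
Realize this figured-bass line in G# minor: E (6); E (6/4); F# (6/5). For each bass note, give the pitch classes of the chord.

E (6/3): E, G#, C#.
E (6/4): E, A#, C#.
F# (6/5/3): F#, A#, C#, D#.

E, G#, C# | E, A#, C# | F#, A#, C#, D#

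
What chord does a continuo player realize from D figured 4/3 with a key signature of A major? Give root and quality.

G# half-diminished seventh

The figures 4/3 indicate a seventh chord in second inversion.
In second inversion the root lies a fourth above the bass: a fourth above D in A major is G#.
The chord tones are D, F#, G#, B, giving G# half-diminished seventh.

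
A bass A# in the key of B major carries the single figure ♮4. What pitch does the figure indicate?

Counting 3 letter steps above A# lands on D; in B major, that letter is D#.
The ♮4 figure makes it natural, giving D.

D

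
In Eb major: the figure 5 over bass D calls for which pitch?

Counting 4 letter steps above D lands on A; in Eb major, that letter is Ab.

Ab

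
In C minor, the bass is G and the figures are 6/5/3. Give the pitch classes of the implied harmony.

G, Bb, D, Eb

A third above G in this key is Bb.
A fifth above G in this key is D.
A sixth above G in this key is Eb.
Together with the bass G, this spells Eb major seventh in first inversion.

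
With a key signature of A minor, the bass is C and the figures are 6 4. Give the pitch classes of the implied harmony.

C, F, A

A fourth above C in this key is F.
A sixth above C in this key is A.
Together with the bass C, this spells F major in second inversion.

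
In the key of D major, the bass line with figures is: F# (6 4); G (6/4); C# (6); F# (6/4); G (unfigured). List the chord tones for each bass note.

F# (6/4): F#, B, D.
G (6/4): G, C#, E.
C# (6/3): C#, E, A.
F# (6/4): F#, B, D.
G (5/3): G, B, D.

F#, B, D | G, C#, E | C#, E, A | F#, B, D | G, B, D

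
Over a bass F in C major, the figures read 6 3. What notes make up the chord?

A third above F in this key is A.
A sixth above F in this key is D.
Together with the bass F, this spells D minor in first inversion.

F, A, D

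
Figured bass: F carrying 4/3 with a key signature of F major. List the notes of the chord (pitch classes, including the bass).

F, A, Bb, D

The written figures 4/3 are shorthand for 6/4/3: the 6 is implied.
A third above F in this key is A.
A fourth above F in this key is Bb.
A sixth above F in this key is D.
Together with the bass F, this spells Bb major seventh in second inversion.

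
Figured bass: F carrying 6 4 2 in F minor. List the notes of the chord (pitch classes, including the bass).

F, G, Bb, Db

A second above F in this key is G.
A fourth above F in this key is Bb.
A sixth above F in this key is Db.
Together with the bass F, this spells G half-diminished seventh in third inversion.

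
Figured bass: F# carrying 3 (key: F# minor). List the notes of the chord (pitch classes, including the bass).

The written figures 3 are shorthand for 5/3: the 5 is implied.
A third above F# in this key is A.
A fifth above F# in this key is C#.
Together with the bass F#, this spells F# minor in root position.

F#, A, C#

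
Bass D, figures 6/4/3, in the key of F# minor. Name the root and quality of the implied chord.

G# half-diminished seventh

The figures 6/4/3 indicate a seventh chord in second inversion.
In second inversion the root lies a fourth above the bass: a fourth above D in F# minor is G#.
The chord tones are D, F#, G#, B, giving G# half-diminished seventh.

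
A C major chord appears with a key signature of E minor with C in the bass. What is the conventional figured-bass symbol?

no figures

C is the root of C major, so the chord is in root position.
A triad in root position is figured 5/3, conventionally abbreviated (no figures — root-position triad).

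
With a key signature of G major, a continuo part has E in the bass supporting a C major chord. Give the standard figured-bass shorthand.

E is the third of C major, so the chord is in first inversion.
A triad in first inversion is figured 6/3, conventionally abbreviated 6.

6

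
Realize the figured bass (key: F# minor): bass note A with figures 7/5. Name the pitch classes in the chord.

The written figures 7/5 are shorthand for 7/5/3: the 3 is implied.
A third above A in this key is C#.
A fifth above A in this key is E.
A seventh above A in this key is G#.
Together with the bass A, this spells A major seventh in root position.

A, C#, E, G#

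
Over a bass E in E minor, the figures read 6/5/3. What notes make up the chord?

A third above E in this key is G.
A fifth above E in this key is B.
A sixth above E in this key is C.
Together with the bass E, this spells C major seventh in first inversion.

E, G, B, C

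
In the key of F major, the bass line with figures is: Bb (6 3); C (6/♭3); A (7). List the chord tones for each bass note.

Bb, D, G | C, Eb, A | A, C, E, G

Bb (6/3): Bb, D, G.
C (6/b3): C, Eb, A.
A (7/5/3): A, C, E, G.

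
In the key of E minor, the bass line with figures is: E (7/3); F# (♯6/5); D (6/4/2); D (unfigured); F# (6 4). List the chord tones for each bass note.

E, G, B, D | F#, A, C, D# | D, E, G, B | D, F#, A | F#, B, D

E (7/5/3): E, G, B, D.
F# (#6/5/3): F#, A, C, D#.
D (6/4/2): D, E, G, B.
D (5/3): D, F#, A.
F# (6/4): F#, B, D.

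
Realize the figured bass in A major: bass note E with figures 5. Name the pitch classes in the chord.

E, G#, B

The written figures 5 are shorthand for 5/3: the 3 is implied.
A third above E in this key is G#.
A fifth above E in this key is B.
Together with the bass E, this spells E major in root position.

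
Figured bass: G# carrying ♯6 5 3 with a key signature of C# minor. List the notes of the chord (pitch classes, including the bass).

G#, B, D#, E#

A third above G# in this key is B.
A fifth above G# in this key is D#.
A sixth above G# in this key is E, raised to E# by the sharp.
Together with the bass G#, this spells E# half-diminished seventh in first inversion.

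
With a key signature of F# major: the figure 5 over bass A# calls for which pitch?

Counting 4 letter steps above A# lands on E; in F# major, that letter is E#.

E#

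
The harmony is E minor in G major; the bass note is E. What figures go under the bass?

E is the root of E minor, so the chord is in root position.
A triad in root position is figured 5/3, conventionally abbreviated (no figures — root-position triad).

no figures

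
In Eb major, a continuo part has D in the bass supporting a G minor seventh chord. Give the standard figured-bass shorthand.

4/3

D is the fifth of G minor seventh, so the chord is in second inversion.
A seventh chord in second inversion is figured 6/4/3, conventionally abbreviated 4/3.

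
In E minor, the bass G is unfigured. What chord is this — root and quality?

G major

An unfigured bass indicates a triad in root position.
In root position the bass is the root, so the root is G.
The chord tones are G, B, D, giving G major.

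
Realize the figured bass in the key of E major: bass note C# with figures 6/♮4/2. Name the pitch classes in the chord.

A second above C# in this key is D#.
A fourth above C# in this key is F#, made natural (F) by the ♮ figure.
A sixth above C# in this key is A.

C#, D#, F, A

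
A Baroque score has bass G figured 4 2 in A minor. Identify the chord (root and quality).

The figures 4 2 indicate a seventh chord in third inversion.
In third inversion the root lies a second above the bass: a second above G in A minor is A.
The chord tones are G, A, C, E, giving A minor seventh.

A minor seventh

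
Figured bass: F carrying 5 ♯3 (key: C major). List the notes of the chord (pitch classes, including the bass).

A third above F in this key is A, raised to A# by the sharp.
A fifth above F in this key is C.

F, A#, C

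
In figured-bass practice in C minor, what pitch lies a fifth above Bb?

F

Counting 4 letter steps above Bb lands on F; in C minor, that letter is F.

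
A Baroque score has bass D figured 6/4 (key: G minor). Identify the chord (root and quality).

The figures 6/4 indicate a triad in second inversion.
In second inversion the root lies a fourth above the bass: a fourth above D in G minor is G.
The chord tones are D, G, Bb, giving G minor.

G minor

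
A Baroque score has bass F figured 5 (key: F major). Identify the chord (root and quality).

F major

The figures 5 indicate a triad in root position.
In root position the bass is the root, so the root is F.
The chord tones are F, A, C, giving F major.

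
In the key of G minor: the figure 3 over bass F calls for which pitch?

Counting 2 letter steps above F lands on A; in G minor, that letter is A.

A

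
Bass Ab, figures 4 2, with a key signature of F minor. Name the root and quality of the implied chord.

The figures 4 2 indicate a seventh chord in third inversion.
In third inversion the root lies a second above the bass: a second above Ab in F minor is Bb.
The chord tones are Ab, Bb, Db, F, giving Bb minor seventh.

Bb minor seventh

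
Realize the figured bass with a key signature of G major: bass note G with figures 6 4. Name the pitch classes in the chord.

A fourth above G in this key is C.
A sixth above G in this key is E.
Together with the bass G, this spells C major in second inversion.

G, C, E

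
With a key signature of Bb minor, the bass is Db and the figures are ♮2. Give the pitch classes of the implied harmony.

Db, E, Gb, Bb

The written figures ♮2 are shorthand for 6/4/2: the 6/4 are implied.
A second above Db in this key is Eb, made natural (E) by the ♮ figure.
A fourth above Db in this key is Gb.
A sixth above Db in this key is Bb.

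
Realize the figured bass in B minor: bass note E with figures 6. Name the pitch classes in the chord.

E, G, C#

The written figures 6 are shorthand for 6/3: the 3 is implied.
A third above E in this key is G.
A sixth above E in this key is C#.
Together with the bass E, this spells C# diminished in first inversion.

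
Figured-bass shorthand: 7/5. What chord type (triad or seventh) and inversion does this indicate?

7/5 is shorthand for 7/5/3.
Intervals of 7/5/3 above the bass form a seventh chord; the bass is the root, so this is root position.

seventh chord, root position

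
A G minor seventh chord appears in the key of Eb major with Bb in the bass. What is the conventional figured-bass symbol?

Bb is the third of G minor seventh, so the chord is in first inversion.
A seventh chord in first inversion is figured 6/5/3, conventionally abbreviated 6/5.

6/5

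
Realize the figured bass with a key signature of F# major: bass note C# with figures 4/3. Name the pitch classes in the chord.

C#, E#, F#, A#

The written figures 4/3 are shorthand for 6/4/3: the 6 is implied.
A third above C# in this key is E#.
A fourth above C# in this key is F#.
A sixth above C# in this key is A#.
Together with the bass C#, this spells F# major seventh in second inversion.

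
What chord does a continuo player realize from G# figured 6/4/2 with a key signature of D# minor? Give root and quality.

A# minor seventh

The figures 6/4/2 indicate a seventh chord in third inversion.
In third inversion the root lies a second above the bass: a second above G# in D# minor is A#.
The chord tones are G#, A#, C#, E#, giving A# minor seventh.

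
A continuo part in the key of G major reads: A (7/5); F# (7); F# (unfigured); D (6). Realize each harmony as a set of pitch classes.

A (7/5/3): A, C, E, G.
F# (7/5/3): F#, A, C, E.
F# (5/3): F#, A, C.
D (6/3): D, F#, B.

A, C, E, G | F#, A, C, E | F#, A, C | D, F#, B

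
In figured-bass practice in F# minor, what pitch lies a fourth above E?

Counting 3 letter steps above E lands on A; in F# minor, that letter is A.

A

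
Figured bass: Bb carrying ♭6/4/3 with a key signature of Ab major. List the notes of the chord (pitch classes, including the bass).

A third above Bb in this key is Db.
A fourth above Bb in this key is Eb.
A sixth above Bb in this key is G, lowered to Gb by the flat.
Together with the bass Bb, this spells Eb minor seventh in second inversion.

Bb, Db, Eb, Gb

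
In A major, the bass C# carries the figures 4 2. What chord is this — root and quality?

The figures 4 2 indicate a seventh chord in third inversion.
In third inversion the root lies a second above the bass: a second above C# in A major is D.
The chord tones are C#, D, F#, A, giving D major seventh.

D major seventh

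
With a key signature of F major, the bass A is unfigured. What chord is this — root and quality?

A minor

An unfigured bass indicates a triad in root position.
In root position the bass is the root, so the root is A.
The chord tones are A, C, E, giving A minor.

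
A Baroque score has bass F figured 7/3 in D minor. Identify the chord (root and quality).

F major seventh

The figures 7/3 indicate a seventh chord in root position.
In root position the bass is the root, so the root is F.
The chord tones are F, A, C, E, giving F major seventh.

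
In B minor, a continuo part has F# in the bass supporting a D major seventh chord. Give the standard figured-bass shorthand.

6/5

F# is the third of D major seventh, so the chord is in first inversion.
A seventh chord in first inversion is figured 6/5/3, conventionally abbreviated 6/5.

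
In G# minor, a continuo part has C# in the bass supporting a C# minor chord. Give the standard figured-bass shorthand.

C# is the root of C# minor, so the chord is in root position.
A triad in root position is figured 5/3, conventionally abbreviated (no figures — root-position triad).

no figures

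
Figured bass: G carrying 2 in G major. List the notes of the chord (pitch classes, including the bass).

G, A, C, E

The written figures 2 are shorthand for 6/4/2: the 6/4 are implied.
A second above G in this key is A.
A fourth above G in this key is C.
A sixth above G in this key is E.
Together with the bass G, this spells A minor seventh in third inversion.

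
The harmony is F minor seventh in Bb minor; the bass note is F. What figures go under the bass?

7

F is the root of F minor seventh, so the chord is in root position.
A seventh chord in root position is figured 7/5/3, conventionally abbreviated 7.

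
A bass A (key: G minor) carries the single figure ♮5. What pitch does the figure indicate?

E

Counting 4 letter steps above A lands on E; in G minor, that letter is Eb.
The ♮5 figure makes it natural, giving E.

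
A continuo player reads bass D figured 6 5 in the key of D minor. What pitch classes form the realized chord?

D, F, A, Bb

The written figures 6 5 are shorthand for 6/5/3: the 3 is implied.
A third above D in this key is F.
A fifth above D in this key is A.
A sixth above D in this key is Bb.
Together with the bass D, this spells Bb major seventh in first inversion.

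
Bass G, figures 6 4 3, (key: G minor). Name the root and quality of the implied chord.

The figures 6 4 3 indicate a seventh chord in second inversion.
In second inversion the root lies a fourth above the bass: a fourth above G in G minor is C.
The chord tones are G, Bb, C, Eb, giving C minor seventh.

C minor seventh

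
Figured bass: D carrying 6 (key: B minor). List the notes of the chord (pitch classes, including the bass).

D, F#, B

The written figures 6 are shorthand for 6/3: the 3 is implied.
A third above D in this key is F#.
A sixth above D in this key is B.
Together with the bass D, this spells B minor in first inversion.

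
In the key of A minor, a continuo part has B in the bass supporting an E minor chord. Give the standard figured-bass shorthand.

6/4

B is the fifth of E minor, so the chord is in second inversion.
A triad in second inversion is figured 6/4, conventionally abbreviated 6/4.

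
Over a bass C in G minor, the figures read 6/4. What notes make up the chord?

C, F, A

A fourth above C in this key is F.
A sixth above C in this key is A.
Together with the bass C, this spells F major in second inversion.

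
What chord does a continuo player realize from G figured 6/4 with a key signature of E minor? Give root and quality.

C major

The figures 6/4 indicate a triad in second inversion.
In second inversion the root lies a fourth above the bass: a fourth above G in E minor is C.
The chord tones are G, C, E, giving C major.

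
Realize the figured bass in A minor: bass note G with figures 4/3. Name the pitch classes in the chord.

The written figures 4/3 are shorthand for 6/4/3: the 6 is implied.
A third above G in this key is B.
A fourth above G in this key is C.
A sixth above G in this key is E.
Together with the bass G, this spells C major seventh in second inversion.

G, B, C, E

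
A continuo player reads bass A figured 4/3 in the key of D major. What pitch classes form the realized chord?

The written figures 4/3 are shorthand for 6/4/3: the 6 is implied.
A third above A in this key is C#.
A fourth above A in this key is D.
A sixth above A in this key is F#.
Together with the bass A, this spells D major seventh in second inversion.

A, C#, D, F#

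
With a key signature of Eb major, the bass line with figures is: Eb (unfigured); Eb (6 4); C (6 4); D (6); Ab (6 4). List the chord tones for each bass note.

Eb, G, Bb | Eb, Ab, C | C, F, Ab | D, F, Bb | Ab, D, F

Eb (5/3): Eb, G, Bb.
Eb (6/4): Eb, Ab, C.
C (6/4): C, F, Ab.
D (6/3): D, F, Bb.
Ab (6/4): Ab, D, F.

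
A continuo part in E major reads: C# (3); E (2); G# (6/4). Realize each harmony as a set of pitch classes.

C#, E, G# | E, F#, A, C# | G#, C#, E

C# (5/3): C#, E, G#.
E (6/4/2): E, F#, A, C#.
G# (6/4): G#, C#, E.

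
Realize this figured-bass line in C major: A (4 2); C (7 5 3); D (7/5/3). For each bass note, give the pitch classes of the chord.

A, B, D, F | C, E, G, B | D, F, A, C

A (6/4/2): A, B, D, F.
C (7/5/3): C, E, G, B.
D (7/5/3): D, F, A, C.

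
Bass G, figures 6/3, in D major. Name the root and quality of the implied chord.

E minor

The figures 6/3 indicate a triad in first inversion.
In first inversion the root lies a sixth above the bass: a sixth above G in D major is E.
The chord tones are G, B, E, giving E minor.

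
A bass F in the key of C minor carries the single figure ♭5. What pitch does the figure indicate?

Counting 4 letter steps above F lands on C; in C minor, that letter is C.
The b5 figure lowers it a semitone, giving Cb.

Cb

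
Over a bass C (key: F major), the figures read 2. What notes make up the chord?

The written figures 2 are shorthand for 6/4/2: the 6/4 are implied.
A second above C in this key is D.
A fourth above C in this key is F.
A sixth above C in this key is A.
Together with the bass C, this spells D minor seventh in third inversion.

C, D, F, A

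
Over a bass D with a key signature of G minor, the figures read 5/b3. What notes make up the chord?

A third above D in this key is F, lowered to Fb by the flat.
A fifth above D in this key is A.

D, Fb, A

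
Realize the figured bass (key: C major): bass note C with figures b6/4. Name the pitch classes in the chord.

C, F, Ab

A fourth above C in this key is F.
A sixth above C in this key is A, lowered to Ab by the flat.
Together with the bass C, this spells F minor in second inversion.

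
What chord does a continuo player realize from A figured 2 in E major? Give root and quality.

B dominant seventh

The figures 2 indicate a seventh chord in third inversion.
In third inversion the root lies a second above the bass: a second above A in E major is B.
The chord tones are A, B, D#, F#, giving B dominant seventh.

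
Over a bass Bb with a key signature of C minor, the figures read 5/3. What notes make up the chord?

A third above Bb in this key is D.
A fifth above Bb in this key is F.
Together with the bass Bb, this spells Bb major in root position.

Bb, D, F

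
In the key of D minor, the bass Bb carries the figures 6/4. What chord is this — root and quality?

E diminished

The figures 6/4 indicate a triad in second inversion.
In second inversion the root lies a fourth above the bass: a fourth above Bb in D minor is E.
The chord tones are Bb, E, G, giving E diminished.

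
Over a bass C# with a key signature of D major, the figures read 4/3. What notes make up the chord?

The written figures 4/3 are shorthand for 6/4/3: the 6 is implied.
A third above C# in this key is E.
A fourth above C# in this key is F#.
A sixth above C# in this key is A.
Together with the bass C#, this spells F# minor seventh in second inversion.

C#, E, F#, A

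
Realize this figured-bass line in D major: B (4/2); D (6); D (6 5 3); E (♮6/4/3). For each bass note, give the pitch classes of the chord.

B, C#, E, G | D, F#, B | D, F#, A, B | E, G, A, C

B (6/4/2): B, C#, E, G.
D (6/3): D, F#, B.
D (6/5/3): D, F#, A, B.
E (♮6/4/3): E, G, A, C.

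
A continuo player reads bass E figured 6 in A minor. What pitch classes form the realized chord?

E, G, C

The written figures 6 are shorthand for 6/3: the 3 is implied.
A third above E in this key is G.
A sixth above E in this key is C.
Together with the bass E, this spells C major in first inversion.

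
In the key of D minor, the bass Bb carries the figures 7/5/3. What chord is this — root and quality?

The figures 7/5/3 indicate a seventh chord in root position.
In root position the bass is the root, so the root is Bb.
The chord tones are Bb, D, F, A, giving Bb major seventh.

Bb major seventh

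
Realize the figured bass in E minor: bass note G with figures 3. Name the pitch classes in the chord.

The written figures 3 are shorthand for 5/3: the 5 is implied.
A third above G in this key is B.
A fifth above G in this key is D.
Together with the bass G, this spells G major in root position.

G, B, D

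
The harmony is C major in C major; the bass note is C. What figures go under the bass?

C is the root of C major, so the chord is in root position.
A triad in root position is figured 5/3, conventionally abbreviated (no figures — root-position triad).

no figures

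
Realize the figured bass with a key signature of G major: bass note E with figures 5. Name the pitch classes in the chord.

E, G, B

The written figures 5 are shorthand for 5/3: the 3 is implied.
A third above E in this key is G.
A fifth above E in this key is B.
Together with the bass E, this spells E minor in root position.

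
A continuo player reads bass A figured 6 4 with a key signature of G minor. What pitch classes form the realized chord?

A, D, F

A fourth above A in this key is D.
A sixth above A in this key is F.
Together with the bass A, this spells D minor in second inversion.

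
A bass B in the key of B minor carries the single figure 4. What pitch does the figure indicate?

Counting 3 letter steps above B lands on E; in B minor, that letter is E.

E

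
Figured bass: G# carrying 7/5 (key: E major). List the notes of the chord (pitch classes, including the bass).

The written figures 7/5 are shorthand for 7/5/3: the 3 is implied.
A third above G# in this key is B.
A fifth above G# in this key is D#.
A seventh above G# in this key is F#.
Together with the bass G#, this spells G# minor seventh in root position.

G#, B, D#, F#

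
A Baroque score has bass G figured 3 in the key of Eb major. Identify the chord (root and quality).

The figures 3 indicate a triad in root position.
In root position the bass is the root, so the root is G.
The chord tones are G, Bb, D, giving G minor.

G minor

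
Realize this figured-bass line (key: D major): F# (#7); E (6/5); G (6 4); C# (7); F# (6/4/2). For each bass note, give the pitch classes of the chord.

F# (#7/5/3): F#, A, C#, E#.
E (6/5/3): E, G, B, C#.
G (6/4): G, C#, E.
C# (7/5/3): C#, E, G, B.
F# (6/4/2): F#, G, B, D.

F#, A, C#, E# | E, G, B, C# | G, C#, E | C#, E, G, B | F#, G, B, D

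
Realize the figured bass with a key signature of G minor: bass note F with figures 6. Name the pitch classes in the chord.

The written figures 6 are shorthand for 6/3: the 3 is implied.
A third above F in this key is A.
A sixth above F in this key is D.
Together with the bass F, this spells D minor in first inversion.

F, A, D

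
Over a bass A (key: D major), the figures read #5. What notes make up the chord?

The written figures #5 are shorthand for 5/3: the 3 is implied.
A third above A in this key is C#.
A fifth above A in this key is E, raised to E# by the sharp.
Together with the bass A, this spells A augmented in root position.

A, C#, E#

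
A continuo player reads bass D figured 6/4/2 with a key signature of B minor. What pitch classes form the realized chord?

D, E, G, B

A second above D in this key is E.
A fourth above D in this key is G.
A sixth above D in this key is B.
Together with the bass D, this spells E minor seventh in third inversion.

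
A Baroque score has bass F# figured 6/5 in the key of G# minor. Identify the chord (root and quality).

The figures 6/5 indicate a seventh chord in first inversion.
In first inversion the root lies a sixth above the bass: a sixth above F# in G# minor is D#.
The chord tones are F#, A#, C#, D#, giving D# minor seventh.

D# minor seventh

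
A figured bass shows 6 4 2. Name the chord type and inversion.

seventh chord, third inversion

Intervals of 6/4/2 above the bass form a seventh chord; the bass is the seventh, so this is third inversion.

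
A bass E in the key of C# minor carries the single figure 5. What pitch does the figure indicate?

Counting 4 letter steps above E lands on B; in C# minor, that letter is B.

B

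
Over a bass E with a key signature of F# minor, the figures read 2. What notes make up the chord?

E, F#, A, C#

The written figures 2 are shorthand for 6/4/2: the 6/4 are implied.
A second above E in this key is F#.
A fourth above E in this key is A.
A sixth above E in this key is C#.
Together with the bass E, this spells F# minor seventh in third inversion.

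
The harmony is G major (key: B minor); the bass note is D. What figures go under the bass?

6/4

D is the fifth of G major, so the chord is in second inversion.
A triad in second inversion is figured 6/4, conventionally abbreviated 6/4.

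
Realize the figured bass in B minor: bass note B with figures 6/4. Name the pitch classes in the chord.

B, E, G

A fourth above B in this key is E.
A sixth above B in this key is G.
Together with the bass B, this spells E minor in second inversion.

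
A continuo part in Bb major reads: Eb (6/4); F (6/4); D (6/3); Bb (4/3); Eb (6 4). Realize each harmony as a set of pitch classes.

Eb (6/4): Eb, A, C.
F (6/4): F, Bb, D.
D (6/3): D, F, Bb.
Bb (6/4/3): Bb, D, Eb, G.
Eb (6/4): Eb, A, C.

Eb, A, C | F, Bb, D | D, F, Bb | Bb, D, Eb, G | Eb, A, C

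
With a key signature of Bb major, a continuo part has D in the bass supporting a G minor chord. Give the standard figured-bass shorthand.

D is the fifth of G minor, so the chord is in second inversion.
A triad in second inversion is figured 6/4, conventionally abbreviated 6/4.

6/4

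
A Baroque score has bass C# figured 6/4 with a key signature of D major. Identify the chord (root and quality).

The figures 6/4 indicate a triad in second inversion.
In second inversion the root lies a fourth above the bass: a fourth above C# in D major is F#.
The chord tones are C#, F#, A, giving F# minor.

F# minor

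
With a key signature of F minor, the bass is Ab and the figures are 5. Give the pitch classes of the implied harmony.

The written figures 5 are shorthand for 5/3: the 3 is implied.
A third above Ab in this key is C.
A fifth above Ab in this key is Eb.
Together with the bass Ab, this spells Ab major in root position.

Ab, C, Eb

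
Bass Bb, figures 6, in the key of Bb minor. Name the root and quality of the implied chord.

Gb major

The figures 6 indicate a triad in first inversion.
In first inversion the root lies a sixth above the bass: a sixth above Bb in Bb minor is Gb.
The chord tones are Bb, Db, Gb, giving Gb major.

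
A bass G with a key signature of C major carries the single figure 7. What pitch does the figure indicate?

Counting 6 letter steps above G lands on F; in C major, that letter is F.

F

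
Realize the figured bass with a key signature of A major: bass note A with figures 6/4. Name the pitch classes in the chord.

A fourth above A in this key is D.
A sixth above A in this key is F#.
Together with the bass A, this spells D major in second inversion.

A, D, F#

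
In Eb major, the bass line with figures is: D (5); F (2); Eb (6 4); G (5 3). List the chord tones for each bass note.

D, F, Ab | F, G, Bb, D | Eb, Ab, C | G, Bb, D

D (5/3): D, F, Ab.
F (6/4/2): F, G, Bb, D.
Eb (6/4): Eb, Ab, C.
G (5/3): G, Bb, D.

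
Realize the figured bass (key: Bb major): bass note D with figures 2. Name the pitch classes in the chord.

The written figures 2 are shorthand for 6/4/2: the 6/4 are implied.
A second above D in this key is Eb.
A fourth above D in this key is G.
A sixth above D in this key is Bb.
Together with the bass D, this spells Eb major seventh in third inversion.

D, Eb, G, Bb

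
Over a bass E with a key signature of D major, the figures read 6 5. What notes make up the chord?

The written figures 6 5 are shorthand for 6/5/3: the 3 is implied.
A third above E in this key is G.
A fifth above E in this key is B.
A sixth above E in this key is C#.
Together with the bass E, this spells C# half-diminished seventh in first inversion.

E, G, B, C#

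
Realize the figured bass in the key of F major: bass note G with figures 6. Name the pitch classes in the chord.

G, Bb, E

The written figures 6 are shorthand for 6/3: the 3 is implied.
A third above G in this key is Bb.
A sixth above G in this key is E.
Together with the bass G, this spells E diminished in first inversion.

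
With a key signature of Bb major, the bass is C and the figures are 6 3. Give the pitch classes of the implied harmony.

A third above C in this key is Eb.
A sixth above C in this key is A.
Together with the bass C, this spells A diminished in first inversion.

C, Eb, A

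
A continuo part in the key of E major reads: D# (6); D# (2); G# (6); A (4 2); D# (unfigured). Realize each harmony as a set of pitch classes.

D# (6/3): D#, F#, B.
D# (6/4/2): D#, E, G#, B.
G# (6/3): G#, B, E.
A (6/4/2): A, B, D#, F#.
D# (5/3): D#, F#, A.

D#, F#, B | D#, E, G#, B | G#, B, E | A, B, D#, F# | D#, F#, A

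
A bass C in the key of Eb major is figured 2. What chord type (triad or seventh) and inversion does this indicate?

seventh chord, third inversion

2 is shorthand for 6/4/2.
Intervals of 6/4/2 above the bass form a seventh chord; the bass is the seventh, so this is third inversion.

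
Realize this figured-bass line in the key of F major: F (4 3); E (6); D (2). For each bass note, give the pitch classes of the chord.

F, A, Bb, D | E, G, C | D, E, G, Bb

F (6/4/3): F, A, Bb, D.
E (6/3): E, G, C.
D (6/4/2): D, E, G, Bb.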